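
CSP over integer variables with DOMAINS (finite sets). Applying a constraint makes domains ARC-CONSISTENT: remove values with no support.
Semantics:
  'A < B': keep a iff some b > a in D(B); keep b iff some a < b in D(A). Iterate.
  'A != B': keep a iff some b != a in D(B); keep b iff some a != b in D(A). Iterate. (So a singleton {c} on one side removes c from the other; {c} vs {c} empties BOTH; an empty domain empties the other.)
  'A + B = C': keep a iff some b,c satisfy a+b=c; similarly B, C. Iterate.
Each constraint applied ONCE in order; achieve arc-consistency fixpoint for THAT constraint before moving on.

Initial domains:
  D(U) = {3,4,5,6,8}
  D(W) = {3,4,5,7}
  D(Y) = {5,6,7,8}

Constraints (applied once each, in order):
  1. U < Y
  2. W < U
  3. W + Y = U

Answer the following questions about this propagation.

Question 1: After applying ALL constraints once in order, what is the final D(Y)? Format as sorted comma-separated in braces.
Constraint 1 (U < Y) on D(U)={3,4,5,6,8} D(Y)={5,6,7,8}: U {3,4,5,6,8}->{3,4,5,6}
Constraint 2 (W < U) on D(W)={3,4,5,7} D(U)={3,4,5,6}: W {3,4,5,7}->{3,4,5}; U {3,4,5,6}->{4,5,6}
Constraint 3 (W + Y = U) on D(W)={3,4,5} D(Y)={5,6,7,8} D(U)={4,5,6}: W {3,4,5}->{}; Y {5,6,7,8}->{}; U {4,5,6}->{}
So after all 3 constraints: D(Y) = {}

Answer: {}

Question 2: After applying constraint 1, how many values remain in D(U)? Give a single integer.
Answer: 4

Derivation:
Constraint 1 (U < Y) on D(U)={3,4,5,6,8} D(Y)={5,6,7,8}: U {3,4,5,6,8}->{3,4,5,6}
So after constraint 1: D(U)={3,4,5,6}, size = 4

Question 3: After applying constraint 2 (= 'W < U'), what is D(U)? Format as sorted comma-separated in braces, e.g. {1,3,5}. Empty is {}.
Answer: {4,5,6}

Derivation:
Constraint 1 (U < Y) on D(U)={3,4,5,6,8} D(Y)={5,6,7,8}: U {3,4,5,6,8}->{3,4,5,6}
Constraint 2 (W < U) on D(W)={3,4,5,7} D(U)={3,4,5,6}: W {3,4,5,7}->{3,4,5}; U {3,4,5,6}->{4,5,6}
So after constraint 2: D(U) = {4,5,6}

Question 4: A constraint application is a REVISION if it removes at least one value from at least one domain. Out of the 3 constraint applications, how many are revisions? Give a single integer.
Constraint 1 (U < Y) on D(U)={3,4,5,6,8} D(Y)={5,6,7,8}: U {3,4,5,6,8}->{3,4,5,6} => REVISION
Constraint 2 (W < U) on D(W)={3,4,5,7} D(U)={3,4,5,6}: W {3,4,5,7}->{3,4,5}; U {3,4,5,6}->{4,5,6} => REVISION
Constraint 3 (W + Y = U) on D(W)={3,4,5} D(Y)={5,6,7,8} D(U)={4,5,6}: W {3,4,5}->{}; Y {5,6,7,8}->{}; U {4,5,6}->{} => REVISION
Total revisions = 3

Answer: 3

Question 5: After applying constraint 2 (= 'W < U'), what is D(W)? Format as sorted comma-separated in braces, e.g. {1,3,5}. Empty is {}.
Answer: {3,4,5}

Derivation:
Constraint 1 (U < Y) on D(U)={3,4,5,6,8} D(Y)={5,6,7,8}: U {3,4,5,6,8}->{3,4,5,6}
Constraint 2 (W < U) on D(W)={3,4,5,7} D(U)={3,4,5,6}: W {3,4,5,7}->{3,4,5}; U {3,4,5,6}->{4,5,6}
So after constraint 2: D(W) = {3,4,5}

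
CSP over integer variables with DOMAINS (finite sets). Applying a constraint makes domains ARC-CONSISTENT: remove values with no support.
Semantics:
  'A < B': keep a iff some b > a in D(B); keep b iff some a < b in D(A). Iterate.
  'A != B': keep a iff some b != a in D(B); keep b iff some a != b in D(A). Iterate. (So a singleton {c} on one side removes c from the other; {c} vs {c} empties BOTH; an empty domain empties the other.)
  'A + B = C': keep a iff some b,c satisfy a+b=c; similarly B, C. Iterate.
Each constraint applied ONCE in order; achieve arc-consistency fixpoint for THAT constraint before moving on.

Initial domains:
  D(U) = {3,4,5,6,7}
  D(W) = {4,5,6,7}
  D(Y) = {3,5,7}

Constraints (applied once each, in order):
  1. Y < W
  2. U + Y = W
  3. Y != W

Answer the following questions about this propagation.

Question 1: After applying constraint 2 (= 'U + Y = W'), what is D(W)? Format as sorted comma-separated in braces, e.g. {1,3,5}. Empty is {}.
Answer: {6,7}

Derivation:
Constraint 1 (Y < W) on D(Y)={3,5,7} D(W)={4,5,6,7}: Y {3,5,7}->{3,5}
Constraint 2 (U + Y = W) on D(U)={3,4,5,6,7} D(Y)={3,5} D(W)={4,5,6,7}: U {3,4,5,6,7}->{3,4}; Y {3,5}->{3}; W {4,5,6,7}->{6,7}
So after constraint 2: D(W) = {6,7}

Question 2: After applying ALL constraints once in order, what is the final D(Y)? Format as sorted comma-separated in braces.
Answer: {3}

Derivation:
Constraint 1 (Y < W) on D(Y)={3,5,7} D(W)={4,5,6,7}: Y {3,5,7}->{3,5}
Constraint 2 (U + Y = W) on D(U)={3,4,5,6,7} D(Y)={3,5} D(W)={4,5,6,7}: U {3,4,5,6,7}->{3,4}; Y {3,5}->{3}; W {4,5,6,7}->{6,7}
Constraint 3 (Y != W) on D(Y)={3} D(W)={6,7}: no change
So after all 3 constraints: D(Y) = {3}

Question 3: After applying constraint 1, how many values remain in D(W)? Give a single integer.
Answer: 4

Derivation:
Constraint 1 (Y < W) on D(Y)={3,5,7} D(W)={4,5,6,7}: Y {3,5,7}->{3,5}
So after constraint 1: D(W)={4,5,6,7}, size = 4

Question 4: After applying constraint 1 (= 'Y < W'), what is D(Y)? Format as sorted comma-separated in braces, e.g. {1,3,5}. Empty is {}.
Answer: {3,5}

Derivation:
Constraint 1 (Y < W) on D(Y)={3,5,7} D(W)={4,5,6,7}: Y {3,5,7}->{3,5}
So after constraint 1: D(Y) = {3,5}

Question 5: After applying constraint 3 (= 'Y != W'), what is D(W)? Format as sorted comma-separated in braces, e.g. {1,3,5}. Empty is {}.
Answer: {6,7}

Derivation:
Constraint 1 (Y < W) on D(Y)={3,5,7} D(W)={4,5,6,7}: Y {3,5,7}->{3,5}
Constraint 2 (U + Y = W) on D(U)={3,4,5,6,7} D(Y)={3,5} D(W)={4,5,6,7}: U {3,4,5,6,7}->{3,4}; Y {3,5}->{3}; W {4,5,6,7}->{6,7}
Constraint 3 (Y != W) on D(Y)={3} D(W)={6,7}: no change
So after constraint 3: D(W) = {6,7}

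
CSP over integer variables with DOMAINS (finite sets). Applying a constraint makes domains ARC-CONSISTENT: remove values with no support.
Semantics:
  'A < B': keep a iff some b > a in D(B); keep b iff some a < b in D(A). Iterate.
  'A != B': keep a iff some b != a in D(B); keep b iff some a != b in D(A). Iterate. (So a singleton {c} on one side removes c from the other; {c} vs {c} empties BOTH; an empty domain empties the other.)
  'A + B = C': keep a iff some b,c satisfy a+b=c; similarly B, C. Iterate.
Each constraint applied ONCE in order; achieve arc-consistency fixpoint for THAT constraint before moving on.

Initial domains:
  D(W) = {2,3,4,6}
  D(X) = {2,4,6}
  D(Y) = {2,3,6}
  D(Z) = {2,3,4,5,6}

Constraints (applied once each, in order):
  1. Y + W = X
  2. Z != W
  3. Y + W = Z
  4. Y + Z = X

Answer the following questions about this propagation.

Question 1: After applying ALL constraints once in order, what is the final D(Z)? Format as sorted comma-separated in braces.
Constraint 1 (Y + W = X) on D(Y)={2,3,6} D(W)={2,3,4,6} D(X)={2,4,6}: Y {2,3,6}->{2,3}; W {2,3,4,6}->{2,3,4}; X {2,4,6}->{4,6}
Constraint 2 (Z != W) on D(Z)={2,3,4,5,6} D(W)={2,3,4}: no change
Constraint 3 (Y + W = Z) on D(Y)={2,3} D(W)={2,3,4} D(Z)={2,3,4,5,6}: Z {2,3,4,5,6}->{4,5,6}
Constraint 4 (Y + Z = X) on D(Y)={2,3} D(Z)={4,5,6} D(X)={4,6}: Y {2,3}->{2}; Z {4,5,6}->{4}; X {4,6}->{6}
So after all 4 constraints: D(Z) = {4}

Answer: {4}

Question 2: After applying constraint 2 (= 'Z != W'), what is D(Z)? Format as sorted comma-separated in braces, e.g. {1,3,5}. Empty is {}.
Answer: {2,3,4,5,6}

Derivation:
Constraint 1 (Y + W = X) on D(Y)={2,3,6} D(W)={2,3,4,6} D(X)={2,4,6}: Y {2,3,6}->{2,3}; W {2,3,4,6}->{2,3,4}; X {2,4,6}->{4,6}
Constraint 2 (Z != W) on D(Z)={2,3,4,5,6} D(W)={2,3,4}: no change
So after constraint 2: D(Z) = {2,3,4,5,6}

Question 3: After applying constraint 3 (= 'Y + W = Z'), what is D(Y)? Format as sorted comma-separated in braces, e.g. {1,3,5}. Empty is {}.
Constraint 1 (Y + W = X) on D(Y)={2,3,6} D(W)={2,3,4,6} D(X)={2,4,6}: Y {2,3,6}->{2,3}; W {2,3,4,6}->{2,3,4}; X {2,4,6}->{4,6}
Constraint 2 (Z != W) on D(Z)={2,3,4,5,6} D(W)={2,3,4}: no change
Constraint 3 (Y + W = Z) on D(Y)={2,3} D(W)={2,3,4} D(Z)={2,3,4,5,6}: Z {2,3,4,5,6}->{4,5,6}
So after constraint 3: D(Y) = {2,3}

Answer: {2,3}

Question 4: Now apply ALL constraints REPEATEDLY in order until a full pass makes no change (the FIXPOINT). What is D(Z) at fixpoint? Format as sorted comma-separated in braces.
Answer: {}

Derivation:
pass 0 (initial): D(Z)={2,3,4,5,6}
pass 1: W {2,3,4,6}->{2,3,4}; X {2,4,6}->{6}; Y {2,3,6}->{2}; Z {2,3,4,5,6}->{4}
pass 2: W {2,3,4}->{}; X {6}->{}; Y {2}->{}; Z {4}->{}
pass 3: no change
Fixpoint after 3 passes: D(Z) = {}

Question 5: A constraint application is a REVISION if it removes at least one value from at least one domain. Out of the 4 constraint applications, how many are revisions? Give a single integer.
Answer: 3

Derivation:
Constraint 1 (Y + W = X) on D(Y)={2,3,6} D(W)={2,3,4,6} D(X)={2,4,6}: Y {2,3,6}->{2,3}; W {2,3,4,6}->{2,3,4}; X {2,4,6}->{4,6} => REVISION
Constraint 2 (Z != W) on D(Z)={2,3,4,5,6} D(W)={2,3,4}: no change => not a revision
Constraint 3 (Y + W = Z) on D(Y)={2,3} D(W)={2,3,4} D(Z)={2,3,4,5,6}: Z {2,3,4,5,6}->{4,5,6} => REVISION
Constraint 4 (Y + Z = X) on D(Y)={2,3} D(Z)={4,5,6} D(X)={4,6}: Y {2,3}->{2}; Z {4,5,6}->{4}; X {4,6}->{6} => REVISION
Total revisions = 3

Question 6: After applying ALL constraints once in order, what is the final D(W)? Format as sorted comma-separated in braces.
Constraint 1 (Y + W = X) on D(Y)={2,3,6} D(W)={2,3,4,6} D(X)={2,4,6}: Y {2,3,6}->{2,3}; W {2,3,4,6}->{2,3,4}; X {2,4,6}->{4,6}
Constraint 2 (Z != W) on D(Z)={2,3,4,5,6} D(W)={2,3,4}: no change
Constraint 3 (Y + W = Z) on D(Y)={2,3} D(W)={2,3,4} D(Z)={2,3,4,5,6}: Z {2,3,4,5,6}->{4,5,6}
Constraint 4 (Y + Z = X) on D(Y)={2,3} D(Z)={4,5,6} D(X)={4,6}: Y {2,3}->{2}; Z {4,5,6}->{4}; X {4,6}->{6}
So after all 4 constraints: D(W) = {2,3,4}

Answer: {2,3,4}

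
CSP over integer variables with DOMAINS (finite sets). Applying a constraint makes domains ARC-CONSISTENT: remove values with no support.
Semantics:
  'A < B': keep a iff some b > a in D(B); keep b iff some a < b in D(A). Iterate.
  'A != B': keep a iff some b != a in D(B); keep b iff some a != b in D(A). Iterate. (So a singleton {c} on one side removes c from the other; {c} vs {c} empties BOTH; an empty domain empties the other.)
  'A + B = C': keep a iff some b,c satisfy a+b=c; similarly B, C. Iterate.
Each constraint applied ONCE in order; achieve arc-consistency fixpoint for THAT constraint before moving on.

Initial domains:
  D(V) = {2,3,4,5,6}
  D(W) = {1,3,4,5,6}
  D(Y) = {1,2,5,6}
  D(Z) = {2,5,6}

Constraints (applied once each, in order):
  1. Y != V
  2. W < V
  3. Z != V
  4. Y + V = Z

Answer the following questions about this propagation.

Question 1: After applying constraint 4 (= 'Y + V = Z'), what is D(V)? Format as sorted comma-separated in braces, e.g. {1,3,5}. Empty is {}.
Constraint 1 (Y != V) on D(Y)={1,2,5,6} D(V)={2,3,4,5,6}: no change
Constraint 2 (W < V) on D(W)={1,3,4,5,6} D(V)={2,3,4,5,6}: W {1,3,4,5,6}->{1,3,4,5}
Constraint 3 (Z != V) on D(Z)={2,5,6} D(V)={2,3,4,5,6}: no change
Constraint 4 (Y + V = Z) on D(Y)={1,2,5,6} D(V)={2,3,4,5,6} D(Z)={2,5,6}: Y {1,2,5,6}->{1,2}; V {2,3,4,5,6}->{3,4,5}; Z {2,5,6}->{5,6}
So after constraint 4: D(V) = {3,4,5}

Answer: {3,4,5}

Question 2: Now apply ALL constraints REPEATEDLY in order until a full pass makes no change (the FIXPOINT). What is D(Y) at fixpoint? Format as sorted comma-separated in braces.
Answer: {1,2}

Derivation:
pass 0 (initial): D(Y)={1,2,5,6}
pass 1: V {2,3,4,5,6}->{3,4,5}; W {1,3,4,5,6}->{1,3,4,5}; Y {1,2,5,6}->{1,2}; Z {2,5,6}->{5,6}
pass 2: W {1,3,4,5}->{1,3,4}
pass 3: no change
Fixpoint after 3 passes: D(Y) = {1,2}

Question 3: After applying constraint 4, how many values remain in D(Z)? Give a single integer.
Answer: 2

Derivation:
Constraint 1 (Y != V) on D(Y)={1,2,5,6} D(V)={2,3,4,5,6}: no change
Constraint 2 (W < V) on D(W)={1,3,4,5,6} D(V)={2,3,4,5,6}: W {1,3,4,5,6}->{1,3,4,5}
Constraint 3 (Z != V) on D(Z)={2,5,6} D(V)={2,3,4,5,6}: no change
Constraint 4 (Y + V = Z) on D(Y)={1,2,5,6} D(V)={2,3,4,5,6} D(Z)={2,5,6}: Y {1,2,5,6}->{1,2}; V {2,3,4,5,6}->{3,4,5}; Z {2,5,6}->{5,6}
So after constraint 4: D(Z)={5,6}, size = 2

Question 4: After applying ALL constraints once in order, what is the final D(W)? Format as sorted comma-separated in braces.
Answer: {1,3,4,5}

Derivation:
Constraint 1 (Y != V) on D(Y)={1,2,5,6} D(V)={2,3,4,5,6}: no change
Constraint 2 (W < V) on D(W)={1,3,4,5,6} D(V)={2,3,4,5,6}: W {1,3,4,5,6}->{1,3,4,5}
Constraint 3 (Z != V) on D(Z)={2,5,6} D(V)={2,3,4,5,6}: no change
Constraint 4 (Y + V = Z) on D(Y)={1,2,5,6} D(V)={2,3,4,5,6} D(Z)={2,5,6}: Y {1,2,5,6}->{1,2}; V {2,3,4,5,6}->{3,4,5}; Z {2,5,6}->{5,6}
So after all 4 constraints: D(W) = {1,3,4,5}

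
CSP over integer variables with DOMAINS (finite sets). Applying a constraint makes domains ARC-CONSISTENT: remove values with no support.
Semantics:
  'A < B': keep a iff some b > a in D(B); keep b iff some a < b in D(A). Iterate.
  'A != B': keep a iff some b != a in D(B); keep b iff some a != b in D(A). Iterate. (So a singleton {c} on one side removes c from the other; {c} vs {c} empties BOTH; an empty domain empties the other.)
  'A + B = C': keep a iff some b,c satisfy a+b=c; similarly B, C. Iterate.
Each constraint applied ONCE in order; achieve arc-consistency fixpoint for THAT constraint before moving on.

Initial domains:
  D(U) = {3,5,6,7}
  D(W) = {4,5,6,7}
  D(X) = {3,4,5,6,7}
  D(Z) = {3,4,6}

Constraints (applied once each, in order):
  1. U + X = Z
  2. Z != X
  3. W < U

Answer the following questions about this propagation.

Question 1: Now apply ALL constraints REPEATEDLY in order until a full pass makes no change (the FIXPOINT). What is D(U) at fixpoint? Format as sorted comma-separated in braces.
pass 0 (initial): D(U)={3,5,6,7}
pass 1: U {3,5,6,7}->{}; W {4,5,6,7}->{}; X {3,4,5,6,7}->{3}; Z {3,4,6}->{6}
pass 2: X {3}->{}; Z {6}->{}
pass 3: no change
Fixpoint after 3 passes: D(U) = {}

Answer: {}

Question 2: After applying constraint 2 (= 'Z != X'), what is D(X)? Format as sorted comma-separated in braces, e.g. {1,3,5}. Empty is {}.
Constraint 1 (U + X = Z) on D(U)={3,5,6,7} D(X)={3,4,5,6,7} D(Z)={3,4,6}: U {3,5,6,7}->{3}; X {3,4,5,6,7}->{3}; Z {3,4,6}->{6}
Constraint 2 (Z != X) on D(Z)={6} D(X)={3}: no change
So after constraint 2: D(X) = {3}

Answer: {3}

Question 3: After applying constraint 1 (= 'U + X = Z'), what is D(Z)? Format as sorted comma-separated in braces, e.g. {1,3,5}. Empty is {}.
Constraint 1 (U + X = Z) on D(U)={3,5,6,7} D(X)={3,4,5,6,7} D(Z)={3,4,6}: U {3,5,6,7}->{3}; X {3,4,5,6,7}->{3}; Z {3,4,6}->{6}
So after constraint 1: D(Z) = {6}

Answer: {6}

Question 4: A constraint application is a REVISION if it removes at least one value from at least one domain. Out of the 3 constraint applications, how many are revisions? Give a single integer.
Answer: 2

Derivation:
Constraint 1 (U + X = Z) on D(U)={3,5,6,7} D(X)={3,4,5,6,7} D(Z)={3,4,6}: U {3,5,6,7}->{3}; X {3,4,5,6,7}->{3}; Z {3,4,6}->{6} => REVISION
Constraint 2 (Z != X) on D(Z)={6} D(X)={3}: no change => not a revision
Constraint 3 (W < U) on D(W)={4,5,6,7} D(U)={3}: W {4,5,6,7}->{}; U {3}->{} => REVISION
Total revisions = 2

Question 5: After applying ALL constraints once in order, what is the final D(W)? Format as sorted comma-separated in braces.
Answer: {}

Derivation:
Constraint 1 (U + X = Z) on D(U)={3,5,6,7} D(X)={3,4,5,6,7} D(Z)={3,4,6}: U {3,5,6,7}->{3}; X {3,4,5,6,7}->{3}; Z {3,4,6}->{6}
Constraint 2 (Z != X) on D(Z)={6} D(X)={3}: no change
Constraint 3 (W < U) on D(W)={4,5,6,7} D(U)={3}: W {4,5,6,7}->{}; U {3}->{}
So after all 3 constraints: D(W) = {}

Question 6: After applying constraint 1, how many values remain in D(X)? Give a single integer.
Answer: 1

Derivation:
Constraint 1 (U + X = Z) on D(U)={3,5,6,7} D(X)={3,4,5,6,7} D(Z)={3,4,6}: U {3,5,6,7}->{3}; X {3,4,5,6,7}->{3}; Z {3,4,6}->{6}
So after constraint 1: D(X)={3}, size = 1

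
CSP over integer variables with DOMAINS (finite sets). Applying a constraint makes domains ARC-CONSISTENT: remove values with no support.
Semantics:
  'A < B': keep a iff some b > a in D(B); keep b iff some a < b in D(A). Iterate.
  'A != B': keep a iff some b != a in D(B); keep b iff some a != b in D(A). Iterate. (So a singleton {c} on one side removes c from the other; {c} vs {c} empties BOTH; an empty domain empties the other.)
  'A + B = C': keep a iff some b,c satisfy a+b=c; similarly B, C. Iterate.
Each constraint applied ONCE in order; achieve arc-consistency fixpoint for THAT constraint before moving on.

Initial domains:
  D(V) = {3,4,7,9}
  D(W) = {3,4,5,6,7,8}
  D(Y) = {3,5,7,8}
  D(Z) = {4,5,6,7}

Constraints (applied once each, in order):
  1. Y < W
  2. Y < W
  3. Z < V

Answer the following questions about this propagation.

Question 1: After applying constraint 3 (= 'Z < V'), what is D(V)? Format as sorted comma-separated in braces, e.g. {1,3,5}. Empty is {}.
Answer: {7,9}

Derivation:
Constraint 1 (Y < W) on D(Y)={3,5,7,8} D(W)={3,4,5,6,7,8}: Y {3,5,7,8}->{3,5,7}; W {3,4,5,6,7,8}->{4,5,6,7,8}
Constraint 2 (Y < W) on D(Y)={3,5,7} D(W)={4,5,6,7,8}: no change
Constraint 3 (Z < V) on D(Z)={4,5,6,7} D(V)={3,4,7,9}: V {3,4,7,9}->{7,9}
So after constraint 3: D(V) = {7,9}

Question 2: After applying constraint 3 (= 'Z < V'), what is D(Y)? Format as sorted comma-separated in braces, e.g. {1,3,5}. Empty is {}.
Answer: {3,5,7}

Derivation:
Constraint 1 (Y < W) on D(Y)={3,5,7,8} D(W)={3,4,5,6,7,8}: Y {3,5,7,8}->{3,5,7}; W {3,4,5,6,7,8}->{4,5,6,7,8}
Constraint 2 (Y < W) on D(Y)={3,5,7} D(W)={4,5,6,7,8}: no change
Constraint 3 (Z < V) on D(Z)={4,5,6,7} D(V)={3,4,7,9}: V {3,4,7,9}->{7,9}
So after constraint 3: D(Y) = {3,5,7}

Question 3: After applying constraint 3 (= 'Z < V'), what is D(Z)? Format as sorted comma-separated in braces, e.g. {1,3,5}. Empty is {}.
Constraint 1 (Y < W) on D(Y)={3,5,7,8} D(W)={3,4,5,6,7,8}: Y {3,5,7,8}->{3,5,7}; W {3,4,5,6,7,8}->{4,5,6,7,8}
Constraint 2 (Y < W) on D(Y)={3,5,7} D(W)={4,5,6,7,8}: no change
Constraint 3 (Z < V) on D(Z)={4,5,6,7} D(V)={3,4,7,9}: V {3,4,7,9}->{7,9}
So after constraint 3: D(Z) = {4,5,6,7}

Answer: {4,5,6,7}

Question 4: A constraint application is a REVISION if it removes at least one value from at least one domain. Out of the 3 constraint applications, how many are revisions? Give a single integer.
Constraint 1 (Y < W) on D(Y)={3,5,7,8} D(W)={3,4,5,6,7,8}: Y {3,5,7,8}->{3,5,7}; W {3,4,5,6,7,8}->{4,5,6,7,8} => REVISION
Constraint 2 (Y < W) on D(Y)={3,5,7} D(W)={4,5,6,7,8}: no change => not a revision
Constraint 3 (Z < V) on D(Z)={4,5,6,7} D(V)={3,4,7,9}: V {3,4,7,9}->{7,9} => REVISION
Total revisions = 2

Answer: 2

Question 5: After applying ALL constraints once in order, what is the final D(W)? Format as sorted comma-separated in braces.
Constraint 1 (Y < W) on D(Y)={3,5,7,8} D(W)={3,4,5,6,7,8}: Y {3,5,7,8}->{3,5,7}; W {3,4,5,6,7,8}->{4,5,6,7,8}
Constraint 2 (Y < W) on D(Y)={3,5,7} D(W)={4,5,6,7,8}: no change
Constraint 3 (Z < V) on D(Z)={4,5,6,7} D(V)={3,4,7,9}: V {3,4,7,9}->{7,9}
So after all 3 constraints: D(W) = {4,5,6,7,8}

Answer: {4,5,6,7,8}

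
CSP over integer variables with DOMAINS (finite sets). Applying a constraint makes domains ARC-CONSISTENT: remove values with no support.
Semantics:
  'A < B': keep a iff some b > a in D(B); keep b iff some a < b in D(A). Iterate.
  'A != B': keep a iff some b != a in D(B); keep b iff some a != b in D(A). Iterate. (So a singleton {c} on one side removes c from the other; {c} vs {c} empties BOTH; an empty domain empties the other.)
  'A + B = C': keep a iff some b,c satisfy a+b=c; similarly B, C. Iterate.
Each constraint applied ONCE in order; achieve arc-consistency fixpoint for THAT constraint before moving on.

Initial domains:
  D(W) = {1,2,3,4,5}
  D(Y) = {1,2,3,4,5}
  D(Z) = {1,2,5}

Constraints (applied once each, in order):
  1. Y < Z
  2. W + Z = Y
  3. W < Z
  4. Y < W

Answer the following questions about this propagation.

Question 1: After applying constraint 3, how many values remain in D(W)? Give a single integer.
Answer: 1

Derivation:
Constraint 1 (Y < Z) on D(Y)={1,2,3,4,5} D(Z)={1,2,5}: Y {1,2,3,4,5}->{1,2,3,4}; Z {1,2,5}->{2,5}
Constraint 2 (W + Z = Y) on D(W)={1,2,3,4,5} D(Z)={2,5} D(Y)={1,2,3,4}: W {1,2,3,4,5}->{1,2}; Z {2,5}->{2}; Y {1,2,3,4}->{3,4}
Constraint 3 (W < Z) on D(W)={1,2} D(Z)={2}: W {1,2}->{1}
So after constraint 3: D(W)={1}, size = 1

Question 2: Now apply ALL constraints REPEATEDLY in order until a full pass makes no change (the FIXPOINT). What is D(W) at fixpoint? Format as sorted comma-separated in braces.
pass 0 (initial): D(W)={1,2,3,4,5}
pass 1: W {1,2,3,4,5}->{}; Y {1,2,3,4,5}->{}; Z {1,2,5}->{2}
pass 2: Z {2}->{}
pass 3: no change
Fixpoint after 3 passes: D(W) = {}

Answer: {}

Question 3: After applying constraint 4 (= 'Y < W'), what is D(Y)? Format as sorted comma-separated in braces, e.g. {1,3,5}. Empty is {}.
Answer: {}

Derivation:
Constraint 1 (Y < Z) on D(Y)={1,2,3,4,5} D(Z)={1,2,5}: Y {1,2,3,4,5}->{1,2,3,4}; Z {1,2,5}->{2,5}
Constraint 2 (W + Z = Y) on D(W)={1,2,3,4,5} D(Z)={2,5} D(Y)={1,2,3,4}: W {1,2,3,4,5}->{1,2}; Z {2,5}->{2}; Y {1,2,3,4}->{3,4}
Constraint 3 (W < Z) on D(W)={1,2} D(Z)={2}: W {1,2}->{1}
Constraint 4 (Y < W) on D(Y)={3,4} D(W)={1}: Y {3,4}->{}; W {1}->{}
So after constraint 4: D(Y) = {}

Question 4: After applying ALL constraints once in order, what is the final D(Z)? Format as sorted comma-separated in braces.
Answer: {2}

Derivation:
Constraint 1 (Y < Z) on D(Y)={1,2,3,4,5} D(Z)={1,2,5}: Y {1,2,3,4,5}->{1,2,3,4}; Z {1,2,5}->{2,5}
Constraint 2 (W + Z = Y) on D(W)={1,2,3,4,5} D(Z)={2,5} D(Y)={1,2,3,4}: W {1,2,3,4,5}->{1,2}; Z {2,5}->{2}; Y {1,2,3,4}->{3,4}
Constraint 3 (W < Z) on D(W)={1,2} D(Z)={2}: W {1,2}->{1}
Constraint 4 (Y < W) on D(Y)={3,4} D(W)={1}: Y {3,4}->{}; W {1}->{}
So after all 4 constraints: D(Z) = {2}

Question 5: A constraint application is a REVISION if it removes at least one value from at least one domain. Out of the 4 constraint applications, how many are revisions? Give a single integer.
Constraint 1 (Y < Z) on D(Y)={1,2,3,4,5} D(Z)={1,2,5}: Y {1,2,3,4,5}->{1,2,3,4}; Z {1,2,5}->{2,5} => REVISION
Constraint 2 (W + Z = Y) on D(W)={1,2,3,4,5} D(Z)={2,5} D(Y)={1,2,3,4}: W {1,2,3,4,5}->{1,2}; Z {2,5}->{2}; Y {1,2,3,4}->{3,4} => REVISION
Constraint 3 (W < Z) on D(W)={1,2} D(Z)={2}: W {1,2}->{1} => REVISION
Constraint 4 (Y < W) on D(Y)={3,4} D(W)={1}: Y {3,4}->{}; W {1}->{} => REVISION
Total revisions = 4

Answer: 4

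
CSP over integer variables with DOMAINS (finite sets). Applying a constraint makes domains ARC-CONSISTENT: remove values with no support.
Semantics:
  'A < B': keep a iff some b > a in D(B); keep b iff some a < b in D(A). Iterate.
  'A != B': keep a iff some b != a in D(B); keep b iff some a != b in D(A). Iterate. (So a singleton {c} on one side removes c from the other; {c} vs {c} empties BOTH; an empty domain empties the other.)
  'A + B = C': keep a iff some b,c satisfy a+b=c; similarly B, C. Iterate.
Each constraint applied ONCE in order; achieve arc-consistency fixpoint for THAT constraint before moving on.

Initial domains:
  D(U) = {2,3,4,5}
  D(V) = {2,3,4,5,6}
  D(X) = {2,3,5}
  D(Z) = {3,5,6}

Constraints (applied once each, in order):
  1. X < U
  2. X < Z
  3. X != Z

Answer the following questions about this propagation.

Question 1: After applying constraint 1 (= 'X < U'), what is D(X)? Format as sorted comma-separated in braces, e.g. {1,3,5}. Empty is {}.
Answer: {2,3}

Derivation:
Constraint 1 (X < U) on D(X)={2,3,5} D(U)={2,3,4,5}: X {2,3,5}->{2,3}; U {2,3,4,5}->{3,4,5}
So after constraint 1: D(X) = {2,3}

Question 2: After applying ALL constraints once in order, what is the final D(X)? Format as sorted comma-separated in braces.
Constraint 1 (X < U) on D(X)={2,3,5} D(U)={2,3,4,5}: X {2,3,5}->{2,3}; U {2,3,4,5}->{3,4,5}
Constraint 2 (X < Z) on D(X)={2,3} D(Z)={3,5,6}: no change
Constraint 3 (X != Z) on D(X)={2,3} D(Z)={3,5,6}: no change
So after all 3 constraints: D(X) = {2,3}

Answer: {2,3}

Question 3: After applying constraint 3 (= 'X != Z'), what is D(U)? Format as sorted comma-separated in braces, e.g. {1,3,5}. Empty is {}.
Constraint 1 (X < U) on D(X)={2,3,5} D(U)={2,3,4,5}: X {2,3,5}->{2,3}; U {2,3,4,5}->{3,4,5}
Constraint 2 (X < Z) on D(X)={2,3} D(Z)={3,5,6}: no change
Constraint 3 (X != Z) on D(X)={2,3} D(Z)={3,5,6}: no change
So after constraint 3: D(U) = {3,4,5}

Answer: {3,4,5}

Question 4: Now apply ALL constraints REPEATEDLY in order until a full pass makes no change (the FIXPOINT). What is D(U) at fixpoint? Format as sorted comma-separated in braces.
pass 0 (initial): D(U)={2,3,4,5}
pass 1: U {2,3,4,5}->{3,4,5}; X {2,3,5}->{2,3}
pass 2: no change
Fixpoint after 2 passes: D(U) = {3,4,5}

Answer: {3,4,5}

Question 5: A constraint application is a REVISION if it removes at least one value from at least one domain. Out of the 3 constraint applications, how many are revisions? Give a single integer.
Constraint 1 (X < U) on D(X)={2,3,5} D(U)={2,3,4,5}: X {2,3,5}->{2,3}; U {2,3,4,5}->{3,4,5} => REVISION
Constraint 2 (X < Z) on D(X)={2,3} D(Z)={3,5,6}: no change => not a revision
Constraint 3 (X != Z) on D(X)={2,3} D(Z)={3,5,6}: no change => not a revision
Total revisions = 1

Answer: 1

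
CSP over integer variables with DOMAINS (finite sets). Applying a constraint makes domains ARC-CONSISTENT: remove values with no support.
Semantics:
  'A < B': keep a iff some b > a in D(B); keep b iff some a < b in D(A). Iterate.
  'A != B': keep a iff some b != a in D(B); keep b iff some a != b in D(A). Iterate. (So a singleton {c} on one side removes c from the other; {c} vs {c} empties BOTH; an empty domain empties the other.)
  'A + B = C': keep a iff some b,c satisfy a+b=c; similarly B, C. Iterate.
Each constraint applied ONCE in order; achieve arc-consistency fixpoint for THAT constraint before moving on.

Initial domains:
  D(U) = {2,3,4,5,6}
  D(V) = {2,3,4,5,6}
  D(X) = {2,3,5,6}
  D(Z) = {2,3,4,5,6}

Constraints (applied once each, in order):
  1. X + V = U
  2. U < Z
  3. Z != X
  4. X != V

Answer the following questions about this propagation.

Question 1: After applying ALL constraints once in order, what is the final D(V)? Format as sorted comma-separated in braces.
Constraint 1 (X + V = U) on D(X)={2,3,5,6} D(V)={2,3,4,5,6} D(U)={2,3,4,5,6}: X {2,3,5,6}->{2,3}; V {2,3,4,5,6}->{2,3,4}; U {2,3,4,5,6}->{4,5,6}
Constraint 2 (U < Z) on D(U)={4,5,6} D(Z)={2,3,4,5,6}: U {4,5,6}->{4,5}; Z {2,3,4,5,6}->{5,6}
Constraint 3 (Z != X) on D(Z)={5,6} D(X)={2,3}: no change
Constraint 4 (X != V) on D(X)={2,3} D(V)={2,3,4}: no change
So after all 4 constraints: D(V) = {2,3,4}

Answer: {2,3,4}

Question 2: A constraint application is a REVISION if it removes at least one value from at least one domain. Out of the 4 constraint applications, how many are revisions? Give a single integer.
Constraint 1 (X + V = U) on D(X)={2,3,5,6} D(V)={2,3,4,5,6} D(U)={2,3,4,5,6}: X {2,3,5,6}->{2,3}; V {2,3,4,5,6}->{2,3,4}; U {2,3,4,5,6}->{4,5,6} => REVISION
Constraint 2 (U < Z) on D(U)={4,5,6} D(Z)={2,3,4,5,6}: U {4,5,6}->{4,5}; Z {2,3,4,5,6}->{5,6} => REVISION
Constraint 3 (Z != X) on D(Z)={5,6} D(X)={2,3}: no change => not a revision
Constraint 4 (X != V) on D(X)={2,3} D(V)={2,3,4}: no change => not a revision
Total revisions = 2

Answer: 2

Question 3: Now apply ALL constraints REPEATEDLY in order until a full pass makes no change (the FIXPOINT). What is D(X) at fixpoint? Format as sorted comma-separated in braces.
Answer: {2,3}

Derivation:
pass 0 (initial): D(X)={2,3,5,6}
pass 1: U {2,3,4,5,6}->{4,5}; V {2,3,4,5,6}->{2,3,4}; X {2,3,5,6}->{2,3}; Z {2,3,4,5,6}->{5,6}
pass 2: V {2,3,4}->{2,3}
pass 3: no change
Fixpoint after 3 passes: D(X) = {2,3}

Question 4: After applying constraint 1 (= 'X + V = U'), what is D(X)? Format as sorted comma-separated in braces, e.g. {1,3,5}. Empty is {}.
Constraint 1 (X + V = U) on D(X)={2,3,5,6} D(V)={2,3,4,5,6} D(U)={2,3,4,5,6}: X {2,3,5,6}->{2,3}; V {2,3,4,5,6}->{2,3,4}; U {2,3,4,5,6}->{4,5,6}
So after constraint 1: D(X) = {2,3}

Answer: {2,3}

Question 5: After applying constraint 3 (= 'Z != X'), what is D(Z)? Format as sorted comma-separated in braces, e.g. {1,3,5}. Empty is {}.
Constraint 1 (X + V = U) on D(X)={2,3,5,6} D(V)={2,3,4,5,6} D(U)={2,3,4,5,6}: X {2,3,5,6}->{2,3}; V {2,3,4,5,6}->{2,3,4}; U {2,3,4,5,6}->{4,5,6}
Constraint 2 (U < Z) on D(U)={4,5,6} D(Z)={2,3,4,5,6}: U {4,5,6}->{4,5}; Z {2,3,4,5,6}->{5,6}
Constraint 3 (Z != X) on D(Z)={5,6} D(X)={2,3}: no change
So after constraint 3: D(Z) = {5,6}

Answer: {5,6}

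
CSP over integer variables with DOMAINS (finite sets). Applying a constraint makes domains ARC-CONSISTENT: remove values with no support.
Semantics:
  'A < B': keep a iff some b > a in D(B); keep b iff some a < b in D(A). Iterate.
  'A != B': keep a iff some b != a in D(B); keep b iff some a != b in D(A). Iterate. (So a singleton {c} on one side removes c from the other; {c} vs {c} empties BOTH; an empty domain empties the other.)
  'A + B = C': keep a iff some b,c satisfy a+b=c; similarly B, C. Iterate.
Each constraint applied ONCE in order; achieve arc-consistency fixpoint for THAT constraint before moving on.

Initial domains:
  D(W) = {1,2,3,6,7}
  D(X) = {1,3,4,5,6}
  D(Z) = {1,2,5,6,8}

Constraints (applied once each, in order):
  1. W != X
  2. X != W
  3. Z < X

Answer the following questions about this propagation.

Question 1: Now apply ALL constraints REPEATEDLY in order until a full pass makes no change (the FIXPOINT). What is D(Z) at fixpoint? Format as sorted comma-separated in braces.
pass 0 (initial): D(Z)={1,2,5,6,8}
pass 1: X {1,3,4,5,6}->{3,4,5,6}; Z {1,2,5,6,8}->{1,2,5}
pass 2: no change
Fixpoint after 2 passes: D(Z) = {1,2,5}

Answer: {1,2,5}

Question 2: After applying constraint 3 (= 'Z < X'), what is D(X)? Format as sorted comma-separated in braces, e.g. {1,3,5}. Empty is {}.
Constraint 1 (W != X) on D(W)={1,2,3,6,7} D(X)={1,3,4,5,6}: no change
Constraint 2 (X != W) on D(X)={1,3,4,5,6} D(W)={1,2,3,6,7}: no change
Constraint 3 (Z < X) on D(Z)={1,2,5,6,8} D(X)={1,3,4,5,6}: Z {1,2,5,6,8}->{1,2,5}; X {1,3,4,5,6}->{3,4,5,6}
So after constraint 3: D(X) = {3,4,5,6}

Answer: {3,4,5,6}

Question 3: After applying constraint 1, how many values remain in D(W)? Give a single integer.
Constraint 1 (W != X) on D(W)={1,2,3,6,7} D(X)={1,3,4,5,6}: no change
So after constraint 1: D(W)={1,2,3,6,7}, size = 5

Answer: 5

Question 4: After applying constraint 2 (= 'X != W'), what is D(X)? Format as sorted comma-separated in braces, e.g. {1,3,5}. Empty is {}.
Constraint 1 (W != X) on D(W)={1,2,3,6,7} D(X)={1,3,4,5,6}: no change
Constraint 2 (X != W) on D(X)={1,3,4,5,6} D(W)={1,2,3,6,7}: no change
So after constraint 2: D(X) = {1,3,4,5,6}

Answer: {1,3,4,5,6}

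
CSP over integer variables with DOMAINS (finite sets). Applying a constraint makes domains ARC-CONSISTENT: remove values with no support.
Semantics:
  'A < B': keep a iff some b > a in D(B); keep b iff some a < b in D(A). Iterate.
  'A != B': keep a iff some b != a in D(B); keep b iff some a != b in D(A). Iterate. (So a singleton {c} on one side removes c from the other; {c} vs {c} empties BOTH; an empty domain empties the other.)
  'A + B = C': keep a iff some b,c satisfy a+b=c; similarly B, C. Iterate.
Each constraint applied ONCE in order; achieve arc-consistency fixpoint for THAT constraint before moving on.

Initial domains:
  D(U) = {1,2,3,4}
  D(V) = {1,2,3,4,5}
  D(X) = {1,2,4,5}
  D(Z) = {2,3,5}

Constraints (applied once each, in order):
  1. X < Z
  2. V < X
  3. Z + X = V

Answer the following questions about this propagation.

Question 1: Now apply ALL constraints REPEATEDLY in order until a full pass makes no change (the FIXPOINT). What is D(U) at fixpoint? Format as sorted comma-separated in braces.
Answer: {1,2,3,4}

Derivation:
pass 0 (initial): D(U)={1,2,3,4}
pass 1: V {1,2,3,4,5}->{}; X {1,2,4,5}->{}; Z {2,3,5}->{}
pass 2: no change
Fixpoint after 2 passes: D(U) = {1,2,3,4}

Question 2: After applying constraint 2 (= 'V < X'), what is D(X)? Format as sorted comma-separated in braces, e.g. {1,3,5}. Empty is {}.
Answer: {2,4}

Derivation:
Constraint 1 (X < Z) on D(X)={1,2,4,5} D(Z)={2,3,5}: X {1,2,4,5}->{1,2,4}
Constraint 2 (V < X) on D(V)={1,2,3,4,5} D(X)={1,2,4}: V {1,2,3,4,5}->{1,2,3}; X {1,2,4}->{2,4}
So after constraint 2: D(X) = {2,4}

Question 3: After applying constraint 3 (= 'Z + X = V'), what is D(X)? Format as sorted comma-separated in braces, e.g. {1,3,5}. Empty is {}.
Constraint 1 (X < Z) on D(X)={1,2,4,5} D(Z)={2,3,5}: X {1,2,4,5}->{1,2,4}
Constraint 2 (V < X) on D(V)={1,2,3,4,5} D(X)={1,2,4}: V {1,2,3,4,5}->{1,2,3}; X {1,2,4}->{2,4}
Constraint 3 (Z + X = V) on D(Z)={2,3,5} D(X)={2,4} D(V)={1,2,3}: Z {2,3,5}->{}; X {2,4}->{}; V {1,2,3}->{}
So after constraint 3: D(X) = {}

Answer: {}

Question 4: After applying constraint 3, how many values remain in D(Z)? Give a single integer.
Answer: 0

Derivation:
Constraint 1 (X < Z) on D(X)={1,2,4,5} D(Z)={2,3,5}: X {1,2,4,5}->{1,2,4}
Constraint 2 (V < X) on D(V)={1,2,3,4,5} D(X)={1,2,4}: V {1,2,3,4,5}->{1,2,3}; X {1,2,4}->{2,4}
Constraint 3 (Z + X = V) on D(Z)={2,3,5} D(X)={2,4} D(V)={1,2,3}: Z {2,3,5}->{}; X {2,4}->{}; V {1,2,3}->{}
So after constraint 3: D(Z)={}, size = 0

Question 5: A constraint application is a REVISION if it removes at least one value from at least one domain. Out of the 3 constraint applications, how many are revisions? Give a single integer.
Answer: 3

Derivation:
Constraint 1 (X < Z) on D(X)={1,2,4,5} D(Z)={2,3,5}: X {1,2,4,5}->{1,2,4} => REVISION
Constraint 2 (V < X) on D(V)={1,2,3,4,5} D(X)={1,2,4}: V {1,2,3,4,5}->{1,2,3}; X {1,2,4}->{2,4} => REVISION
Constraint 3 (Z + X = V) on D(Z)={2,3,5} D(X)={2,4} D(V)={1,2,3}: Z {2,3,5}->{}; X {2,4}->{}; V {1,2,3}->{} => REVISION
Total revisions = 3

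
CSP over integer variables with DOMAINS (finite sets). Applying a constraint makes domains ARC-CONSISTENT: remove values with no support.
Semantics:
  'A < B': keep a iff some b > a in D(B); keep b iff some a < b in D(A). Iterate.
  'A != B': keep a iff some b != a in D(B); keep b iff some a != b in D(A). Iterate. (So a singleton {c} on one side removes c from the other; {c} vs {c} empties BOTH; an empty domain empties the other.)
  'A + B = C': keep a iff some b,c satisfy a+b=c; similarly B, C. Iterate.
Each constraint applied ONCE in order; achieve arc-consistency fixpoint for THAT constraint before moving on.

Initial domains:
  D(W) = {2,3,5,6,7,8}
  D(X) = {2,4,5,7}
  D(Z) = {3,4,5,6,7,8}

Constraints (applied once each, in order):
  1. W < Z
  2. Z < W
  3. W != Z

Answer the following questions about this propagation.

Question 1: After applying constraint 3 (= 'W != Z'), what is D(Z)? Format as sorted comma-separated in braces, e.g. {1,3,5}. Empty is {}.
Answer: {3,4,5,6}

Derivation:
Constraint 1 (W < Z) on D(W)={2,3,5,6,7,8} D(Z)={3,4,5,6,7,8}: W {2,3,5,6,7,8}->{2,3,5,6,7}
Constraint 2 (Z < W) on D(Z)={3,4,5,6,7,8} D(W)={2,3,5,6,7}: Z {3,4,5,6,7,8}->{3,4,5,6}; W {2,3,5,6,7}->{5,6,7}
Constraint 3 (W != Z) on D(W)={5,6,7} D(Z)={3,4,5,6}: no change
So after constraint 3: D(Z) = {3,4,5,6}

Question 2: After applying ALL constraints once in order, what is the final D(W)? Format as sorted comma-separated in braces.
Constraint 1 (W < Z) on D(W)={2,3,5,6,7,8} D(Z)={3,4,5,6,7,8}: W {2,3,5,6,7,8}->{2,3,5,6,7}
Constraint 2 (Z < W) on D(Z)={3,4,5,6,7,8} D(W)={2,3,5,6,7}: Z {3,4,5,6,7,8}->{3,4,5,6}; W {2,3,5,6,7}->{5,6,7}
Constraint 3 (W != Z) on D(W)={5,6,7} D(Z)={3,4,5,6}: no change
So after all 3 constraints: D(W) = {5,6,7}

Answer: {5,6,7}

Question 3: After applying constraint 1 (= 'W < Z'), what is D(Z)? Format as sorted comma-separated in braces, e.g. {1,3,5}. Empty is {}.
Answer: {3,4,5,6,7,8}

Derivation:
Constraint 1 (W < Z) on D(W)={2,3,5,6,7,8} D(Z)={3,4,5,6,7,8}: W {2,3,5,6,7,8}->{2,3,5,6,7}
So after constraint 1: D(Z) = {3,4,5,6,7,8}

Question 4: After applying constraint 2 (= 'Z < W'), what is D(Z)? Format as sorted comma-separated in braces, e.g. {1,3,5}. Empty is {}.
Answer: {3,4,5,6}

Derivation:
Constraint 1 (W < Z) on D(W)={2,3,5,6,7,8} D(Z)={3,4,5,6,7,8}: W {2,3,5,6,7,8}->{2,3,5,6,7}
Constraint 2 (Z < W) on D(Z)={3,4,5,6,7,8} D(W)={2,3,5,6,7}: Z {3,4,5,6,7,8}->{3,4,5,6}; W {2,3,5,6,7}->{5,6,7}
So after constraint 2: D(Z) = {3,4,5,6}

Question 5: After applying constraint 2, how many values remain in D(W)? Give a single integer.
Constraint 1 (W < Z) on D(W)={2,3,5,6,7,8} D(Z)={3,4,5,6,7,8}: W {2,3,5,6,7,8}->{2,3,5,6,7}
Constraint 2 (Z < W) on D(Z)={3,4,5,6,7,8} D(W)={2,3,5,6,7}: Z {3,4,5,6,7,8}->{3,4,5,6}; W {2,3,5,6,7}->{5,6,7}
So after constraint 2: D(W)={5,6,7}, size = 3

Answer: 3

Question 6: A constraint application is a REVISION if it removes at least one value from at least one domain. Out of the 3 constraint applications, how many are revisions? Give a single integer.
Constraint 1 (W < Z) on D(W)={2,3,5,6,7,8} D(Z)={3,4,5,6,7,8}: W {2,3,5,6,7,8}->{2,3,5,6,7} => REVISION
Constraint 2 (Z < W) on D(Z)={3,4,5,6,7,8} D(W)={2,3,5,6,7}: Z {3,4,5,6,7,8}->{3,4,5,6}; W {2,3,5,6,7}->{5,6,7} => REVISION
Constraint 3 (W != Z) on D(W)={5,6,7} D(Z)={3,4,5,6}: no change => not a revision
Total revisions = 2

Answer: 2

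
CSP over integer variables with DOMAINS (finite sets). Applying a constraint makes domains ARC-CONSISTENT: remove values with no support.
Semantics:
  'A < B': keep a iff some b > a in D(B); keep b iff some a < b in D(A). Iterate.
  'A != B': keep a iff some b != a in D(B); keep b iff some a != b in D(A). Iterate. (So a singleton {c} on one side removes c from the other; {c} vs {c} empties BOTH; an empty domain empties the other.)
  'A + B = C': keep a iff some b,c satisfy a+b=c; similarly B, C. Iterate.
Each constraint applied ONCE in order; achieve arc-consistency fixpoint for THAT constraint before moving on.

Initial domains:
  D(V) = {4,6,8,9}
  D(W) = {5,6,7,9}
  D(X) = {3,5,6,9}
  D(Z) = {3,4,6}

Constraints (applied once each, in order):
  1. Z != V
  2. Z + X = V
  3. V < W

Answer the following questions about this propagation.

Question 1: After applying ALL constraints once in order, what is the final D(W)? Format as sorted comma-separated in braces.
Constraint 1 (Z != V) on D(Z)={3,4,6} D(V)={4,6,8,9}: no change
Constraint 2 (Z + X = V) on D(Z)={3,4,6} D(X)={3,5,6,9} D(V)={4,6,8,9}: X {3,5,6,9}->{3,5,6}; V {4,6,8,9}->{6,8,9}
Constraint 3 (V < W) on D(V)={6,8,9} D(W)={5,6,7,9}: V {6,8,9}->{6,8}; W {5,6,7,9}->{7,9}
So after all 3 constraints: D(W) = {7,9}

Answer: {7,9}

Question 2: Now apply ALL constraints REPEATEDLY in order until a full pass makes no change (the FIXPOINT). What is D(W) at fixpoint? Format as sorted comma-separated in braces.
Answer: {7,9}

Derivation:
pass 0 (initial): D(W)={5,6,7,9}
pass 1: V {4,6,8,9}->{6,8}; W {5,6,7,9}->{7,9}; X {3,5,6,9}->{3,5,6}
pass 2: X {3,5,6}->{3,5}; Z {3,4,6}->{3}
pass 3: no change
Fixpoint after 3 passes: D(W) = {7,9}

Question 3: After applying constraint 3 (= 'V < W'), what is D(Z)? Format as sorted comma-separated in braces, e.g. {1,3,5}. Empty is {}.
Constraint 1 (Z != V) on D(Z)={3,4,6} D(V)={4,6,8,9}: no change
Constraint 2 (Z + X = V) on D(Z)={3,4,6} D(X)={3,5,6,9} D(V)={4,6,8,9}: X {3,5,6,9}->{3,5,6}; V {4,6,8,9}->{6,8,9}
Constraint 3 (V < W) on D(V)={6,8,9} D(W)={5,6,7,9}: V {6,8,9}->{6,8}; W {5,6,7,9}->{7,9}
So after constraint 3: D(Z) = {3,4,6}

Answer: {3,4,6}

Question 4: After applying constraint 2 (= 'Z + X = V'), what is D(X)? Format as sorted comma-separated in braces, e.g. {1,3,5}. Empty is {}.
Constraint 1 (Z != V) on D(Z)={3,4,6} D(V)={4,6,8,9}: no change
Constraint 2 (Z + X = V) on D(Z)={3,4,6} D(X)={3,5,6,9} D(V)={4,6,8,9}: X {3,5,6,9}->{3,5,6}; V {4,6,8,9}->{6,8,9}
So after constraint 2: D(X) = {3,5,6}

Answer: {3,5,6}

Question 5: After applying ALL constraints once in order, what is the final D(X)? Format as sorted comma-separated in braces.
Constraint 1 (Z != V) on D(Z)={3,4,6} D(V)={4,6,8,9}: no change
Constraint 2 (Z + X = V) on D(Z)={3,4,6} D(X)={3,5,6,9} D(V)={4,6,8,9}: X {3,5,6,9}->{3,5,6}; V {4,6,8,9}->{6,8,9}
Constraint 3 (V < W) on D(V)={6,8,9} D(W)={5,6,7,9}: V {6,8,9}->{6,8}; W {5,6,7,9}->{7,9}
So after all 3 constraints: D(X) = {3,5,6}

Answer: {3,5,6}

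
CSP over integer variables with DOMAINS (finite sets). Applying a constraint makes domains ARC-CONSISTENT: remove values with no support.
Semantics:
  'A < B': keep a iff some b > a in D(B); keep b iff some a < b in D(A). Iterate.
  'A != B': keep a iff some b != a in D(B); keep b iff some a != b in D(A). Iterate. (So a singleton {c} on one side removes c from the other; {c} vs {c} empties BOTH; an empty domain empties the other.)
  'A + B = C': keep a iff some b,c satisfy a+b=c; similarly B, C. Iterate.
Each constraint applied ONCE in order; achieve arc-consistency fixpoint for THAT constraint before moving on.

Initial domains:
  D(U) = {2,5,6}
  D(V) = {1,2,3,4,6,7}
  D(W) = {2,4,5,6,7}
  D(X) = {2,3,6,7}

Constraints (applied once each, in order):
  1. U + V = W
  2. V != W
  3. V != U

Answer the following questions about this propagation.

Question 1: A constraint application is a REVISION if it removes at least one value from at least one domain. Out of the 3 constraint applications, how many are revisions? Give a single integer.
Answer: 1

Derivation:
Constraint 1 (U + V = W) on D(U)={2,5,6} D(V)={1,2,3,4,6,7} D(W)={2,4,5,6,7}: V {1,2,3,4,6,7}->{1,2,3,4}; W {2,4,5,6,7}->{4,5,6,7} => REVISION
Constraint 2 (V != W) on D(V)={1,2,3,4} D(W)={4,5,6,7}: no change => not a revision
Constraint 3 (V != U) on D(V)={1,2,3,4} D(U)={2,5,6}: no change => not a revision
Total revisions = 1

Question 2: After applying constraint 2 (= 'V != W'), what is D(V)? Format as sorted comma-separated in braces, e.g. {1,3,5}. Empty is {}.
Answer: {1,2,3,4}

Derivation:
Constraint 1 (U + V = W) on D(U)={2,5,6} D(V)={1,2,3,4,6,7} D(W)={2,4,5,6,7}: V {1,2,3,4,6,7}->{1,2,3,4}; W {2,4,5,6,7}->{4,5,6,7}
Constraint 2 (V != W) on D(V)={1,2,3,4} D(W)={4,5,6,7}: no change
So after constraint 2: D(V) = {1,2,3,4}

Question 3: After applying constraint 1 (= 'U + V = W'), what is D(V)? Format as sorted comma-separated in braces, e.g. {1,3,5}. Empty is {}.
Constraint 1 (U + V = W) on D(U)={2,5,6} D(V)={1,2,3,4,6,7} D(W)={2,4,5,6,7}: V {1,2,3,4,6,7}->{1,2,3,4}; W {2,4,5,6,7}->{4,5,6,7}
So after constraint 1: D(V) = {1,2,3,4}

Answer: {1,2,3,4}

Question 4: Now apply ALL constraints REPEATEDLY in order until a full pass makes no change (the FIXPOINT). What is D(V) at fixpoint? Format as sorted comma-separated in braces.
Answer: {1,2,3,4}

Derivation:
pass 0 (initial): D(V)={1,2,3,4,6,7}
pass 1: V {1,2,3,4,6,7}->{1,2,3,4}; W {2,4,5,6,7}->{4,5,6,7}
pass 2: no change
Fixpoint after 2 passes: D(V) = {1,2,3,4}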